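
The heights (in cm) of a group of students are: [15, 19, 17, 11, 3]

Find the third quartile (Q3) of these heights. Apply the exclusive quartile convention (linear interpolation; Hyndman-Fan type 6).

18

Step 1: Sort the data: [3, 11, 15, 17, 19]
Step 2: n = 5
Step 3: Using the exclusive quartile method:
  Q1 = 7
  Q2 (median) = 15
  Q3 = 18
  IQR = Q3 - Q1 = 18 - 7 = 11
Step 4: Q3 = 18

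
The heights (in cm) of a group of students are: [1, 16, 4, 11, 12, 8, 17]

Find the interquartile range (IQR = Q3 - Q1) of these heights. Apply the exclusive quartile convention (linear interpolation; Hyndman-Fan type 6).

12

Step 1: Sort the data: [1, 4, 8, 11, 12, 16, 17]
Step 2: n = 7
Step 3: Using the exclusive quartile method:
  Q1 = 4
  Q2 (median) = 11
  Q3 = 16
  IQR = Q3 - Q1 = 16 - 4 = 12
Step 4: IQR = 12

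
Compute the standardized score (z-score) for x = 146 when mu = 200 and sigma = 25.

-2.16

Step 1: Recall the z-score formula: z = (x - mu) / sigma
Step 2: Substitute values: z = (146 - 200) / 25
Step 3: z = -54 / 25 = -2.16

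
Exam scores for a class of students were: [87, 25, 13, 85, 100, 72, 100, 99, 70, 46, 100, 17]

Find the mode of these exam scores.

100

Step 1: Count the frequency of each value:
  13: appears 1 time(s)
  17: appears 1 time(s)
  25: appears 1 time(s)
  46: appears 1 time(s)
  70: appears 1 time(s)
  72: appears 1 time(s)
  85: appears 1 time(s)
  87: appears 1 time(s)
  99: appears 1 time(s)
  100: appears 3 time(s)
Step 2: The value 100 appears most frequently (3 times).
Step 3: Mode = 100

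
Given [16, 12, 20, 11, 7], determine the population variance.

19.76

Step 1: Compute the mean: (16 + 12 + 20 + 11 + 7) / 5 = 13.2
Step 2: Compute squared deviations from the mean:
  (16 - 13.2)^2 = 7.84
  (12 - 13.2)^2 = 1.44
  (20 - 13.2)^2 = 46.24
  (11 - 13.2)^2 = 4.84
  (7 - 13.2)^2 = 38.44
Step 3: Sum of squared deviations = 98.8
Step 4: Population variance = 98.8 / 5 = 19.76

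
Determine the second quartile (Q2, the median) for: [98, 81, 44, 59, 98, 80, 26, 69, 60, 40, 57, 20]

59.5

Step 1: Sort the data: [20, 26, 40, 44, 57, 59, 60, 69, 80, 81, 98, 98]
Step 2: n = 12
Step 3: Q2 is the median. Since n is even, it is the average of the values at positions 6 and 7:
  Q2 = (59 + 60) / 2 = 59.5
Step 4: Q2 = 59.5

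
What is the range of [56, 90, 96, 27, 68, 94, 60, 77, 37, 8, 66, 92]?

88

Step 1: Identify the maximum value: max = 96
Step 2: Identify the minimum value: min = 8
Step 3: Range = max - min = 96 - 8 = 88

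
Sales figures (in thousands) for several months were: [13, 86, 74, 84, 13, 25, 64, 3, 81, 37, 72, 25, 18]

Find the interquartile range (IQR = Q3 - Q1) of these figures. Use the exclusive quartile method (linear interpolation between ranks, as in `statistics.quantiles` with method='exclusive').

62

Step 1: Sort the data: [3, 13, 13, 18, 25, 25, 37, 64, 72, 74, 81, 84, 86]
Step 2: n = 13
Step 3: Using the exclusive quartile method:
  Q1 = 15.5
  Q2 (median) = 37
  Q3 = 77.5
  IQR = Q3 - Q1 = 77.5 - 15.5 = 62
Step 4: IQR = 62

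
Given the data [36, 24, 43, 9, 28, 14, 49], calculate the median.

28

Step 1: Sort the data in ascending order: [9, 14, 24, 28, 36, 43, 49]
Step 2: The number of values is n = 7.
Step 3: Since n is odd, the median is the middle value at position 4: 28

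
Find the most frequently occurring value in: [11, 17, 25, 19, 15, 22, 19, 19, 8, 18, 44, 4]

19

Step 1: Count the frequency of each value:
  4: appears 1 time(s)
  8: appears 1 time(s)
  11: appears 1 time(s)
  15: appears 1 time(s)
  17: appears 1 time(s)
  18: appears 1 time(s)
  19: appears 3 time(s)
  22: appears 1 time(s)
  25: appears 1 time(s)
  44: appears 1 time(s)
Step 2: The value 19 appears most frequently (3 times).
Step 3: Mode = 19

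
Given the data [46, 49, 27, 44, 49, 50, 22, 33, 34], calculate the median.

44

Step 1: Sort the data in ascending order: [22, 27, 33, 34, 44, 46, 49, 49, 50]
Step 2: The number of values is n = 9.
Step 3: Since n is odd, the median is the middle value at position 5: 44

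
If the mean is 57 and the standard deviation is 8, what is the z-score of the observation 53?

-0.5

Step 1: Recall the z-score formula: z = (x - mu) / sigma
Step 2: Substitute values: z = (53 - 57) / 8
Step 3: z = -4 / 8 = -0.5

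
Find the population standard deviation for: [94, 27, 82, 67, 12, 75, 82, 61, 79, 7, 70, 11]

30.5899

Step 1: Compute the mean: 55.5833
Step 2: Sum of squared deviations from the mean: 11228.9167
Step 3: Population variance = 11228.9167 / 12 = 935.7431
Step 4: Standard deviation = sqrt(935.7431) = 30.5899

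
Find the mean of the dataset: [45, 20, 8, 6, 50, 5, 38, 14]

23.25

Step 1: Sum all values: 45 + 20 + 8 + 6 + 50 + 5 + 38 + 14 = 186
Step 2: Count the number of values: n = 8
Step 3: Mean = sum / n = 186 / 8 = 23.25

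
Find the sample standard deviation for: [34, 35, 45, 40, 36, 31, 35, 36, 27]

5.0772

Step 1: Compute the mean: 35.4444
Step 2: Sum of squared deviations from the mean: 206.2222
Step 3: Sample variance = 206.2222 / 8 = 25.7778
Step 4: Standard deviation = sqrt(25.7778) = 5.0772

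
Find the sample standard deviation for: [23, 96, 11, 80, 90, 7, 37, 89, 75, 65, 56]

32.747

Step 1: Compute the mean: 57.1818
Step 2: Sum of squared deviations from the mean: 10723.6364
Step 3: Sample variance = 10723.6364 / 10 = 1072.3636
Step 4: Standard deviation = sqrt(1072.3636) = 32.747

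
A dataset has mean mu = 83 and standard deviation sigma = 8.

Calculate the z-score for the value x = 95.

1.5

Step 1: Recall the z-score formula: z = (x - mu) / sigma
Step 2: Substitute values: z = (95 - 83) / 8
Step 3: z = 12 / 8 = 1.5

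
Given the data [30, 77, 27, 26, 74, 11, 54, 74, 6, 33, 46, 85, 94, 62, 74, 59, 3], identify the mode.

74

Step 1: Count the frequency of each value:
  3: appears 1 time(s)
  6: appears 1 time(s)
  11: appears 1 time(s)
  26: appears 1 time(s)
  27: appears 1 time(s)
  30: appears 1 time(s)
  33: appears 1 time(s)
  46: appears 1 time(s)
  54: appears 1 time(s)
  59: appears 1 time(s)
  62: appears 1 time(s)
  74: appears 3 time(s)
  77: appears 1 time(s)
  85: appears 1 time(s)
  94: appears 1 time(s)
Step 2: The value 74 appears most frequently (3 times).
Step 3: Mode = 74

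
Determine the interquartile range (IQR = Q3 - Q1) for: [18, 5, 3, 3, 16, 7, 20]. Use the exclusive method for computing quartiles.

15

Step 1: Sort the data: [3, 3, 5, 7, 16, 18, 20]
Step 2: n = 7
Step 3: Using the exclusive quartile method:
  Q1 = 3
  Q2 (median) = 7
  Q3 = 18
  IQR = Q3 - Q1 = 18 - 3 = 15
Step 4: IQR = 15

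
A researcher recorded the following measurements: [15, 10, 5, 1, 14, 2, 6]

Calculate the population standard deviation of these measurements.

5.1508

Step 1: Compute the mean: 7.5714
Step 2: Sum of squared deviations from the mean: 185.7143
Step 3: Population variance = 185.7143 / 7 = 26.5306
Step 4: Standard deviation = sqrt(26.5306) = 5.1508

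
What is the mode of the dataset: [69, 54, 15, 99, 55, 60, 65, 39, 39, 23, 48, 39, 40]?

39

Step 1: Count the frequency of each value:
  15: appears 1 time(s)
  23: appears 1 time(s)
  39: appears 3 time(s)
  40: appears 1 time(s)
  48: appears 1 time(s)
  54: appears 1 time(s)
  55: appears 1 time(s)
  60: appears 1 time(s)
  65: appears 1 time(s)
  69: appears 1 time(s)
  99: appears 1 time(s)
Step 2: The value 39 appears most frequently (3 times).
Step 3: Mode = 39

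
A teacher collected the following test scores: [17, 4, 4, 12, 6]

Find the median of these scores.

6

Step 1: Sort the data in ascending order: [4, 4, 6, 12, 17]
Step 2: The number of values is n = 5.
Step 3: Since n is odd, the median is the middle value at position 3: 6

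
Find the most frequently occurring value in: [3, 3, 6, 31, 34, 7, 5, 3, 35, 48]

3

Step 1: Count the frequency of each value:
  3: appears 3 time(s)
  5: appears 1 time(s)
  6: appears 1 time(s)
  7: appears 1 time(s)
  31: appears 1 time(s)
  34: appears 1 time(s)
  35: appears 1 time(s)
  48: appears 1 time(s)
Step 2: The value 3 appears most frequently (3 times).
Step 3: Mode = 3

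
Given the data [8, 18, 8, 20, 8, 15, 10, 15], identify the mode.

8

Step 1: Count the frequency of each value:
  8: appears 3 time(s)
  10: appears 1 time(s)
  15: appears 2 time(s)
  18: appears 1 time(s)
  20: appears 1 time(s)
Step 2: The value 8 appears most frequently (3 times).
Step 3: Mode = 8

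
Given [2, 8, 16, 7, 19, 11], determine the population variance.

32.25

Step 1: Compute the mean: (2 + 8 + 16 + 7 + 19 + 11) / 6 = 10.5
Step 2: Compute squared deviations from the mean:
  (2 - 10.5)^2 = 72.25
  (8 - 10.5)^2 = 6.25
  (16 - 10.5)^2 = 30.25
  (7 - 10.5)^2 = 12.25
  (19 - 10.5)^2 = 72.25
  (11 - 10.5)^2 = 0.25
Step 3: Sum of squared deviations = 193.5
Step 4: Population variance = 193.5 / 6 = 32.25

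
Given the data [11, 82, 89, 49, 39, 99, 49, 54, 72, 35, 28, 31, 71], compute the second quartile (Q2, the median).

49

Step 1: Sort the data: [11, 28, 31, 35, 39, 49, 49, 54, 71, 72, 82, 89, 99]
Step 2: n = 13
Step 3: Q2 is the median. Since n is odd, it is the middle value at position 7: 49
Step 4: Q2 = 49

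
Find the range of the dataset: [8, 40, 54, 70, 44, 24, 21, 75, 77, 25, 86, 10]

78

Step 1: Identify the maximum value: max = 86
Step 2: Identify the minimum value: min = 8
Step 3: Range = max - min = 86 - 8 = 78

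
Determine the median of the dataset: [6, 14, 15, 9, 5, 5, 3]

6

Step 1: Sort the data in ascending order: [3, 5, 5, 6, 9, 14, 15]
Step 2: The number of values is n = 7.
Step 3: Since n is odd, the median is the middle value at position 4: 6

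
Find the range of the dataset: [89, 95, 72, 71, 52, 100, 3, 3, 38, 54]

97

Step 1: Identify the maximum value: max = 100
Step 2: Identify the minimum value: min = 3
Step 3: Range = max - min = 100 - 3 = 97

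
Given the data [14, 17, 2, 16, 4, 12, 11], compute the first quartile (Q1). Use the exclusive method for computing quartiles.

4

Step 1: Sort the data: [2, 4, 11, 12, 14, 16, 17]
Step 2: n = 7
Step 3: Using the exclusive quartile method:
  Q1 = 4
  Q2 (median) = 12
  Q3 = 16
  IQR = Q3 - Q1 = 16 - 4 = 12
Step 4: Q1 = 4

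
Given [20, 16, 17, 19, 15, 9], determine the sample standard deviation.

3.8987

Step 1: Compute the mean: 16
Step 2: Sum of squared deviations from the mean: 76
Step 3: Sample variance = 76 / 5 = 15.2
Step 4: Standard deviation = sqrt(15.2) = 3.8987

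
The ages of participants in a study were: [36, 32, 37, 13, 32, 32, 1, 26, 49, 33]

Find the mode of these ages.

32

Step 1: Count the frequency of each value:
  1: appears 1 time(s)
  13: appears 1 time(s)
  26: appears 1 time(s)
  32: appears 3 time(s)
  33: appears 1 time(s)
  36: appears 1 time(s)
  37: appears 1 time(s)
  49: appears 1 time(s)
Step 2: The value 32 appears most frequently (3 times).
Step 3: Mode = 32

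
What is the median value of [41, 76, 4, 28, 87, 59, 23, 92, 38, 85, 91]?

59

Step 1: Sort the data in ascending order: [4, 23, 28, 38, 41, 59, 76, 85, 87, 91, 92]
Step 2: The number of values is n = 11.
Step 3: Since n is odd, the median is the middle value at position 6: 59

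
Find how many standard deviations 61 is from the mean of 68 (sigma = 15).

-0.4667

Step 1: Recall the z-score formula: z = (x - mu) / sigma
Step 2: Substitute values: z = (61 - 68) / 15
Step 3: z = -7 / 15 = -0.4667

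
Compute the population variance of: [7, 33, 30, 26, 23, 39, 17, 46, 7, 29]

145.41

Step 1: Compute the mean: (7 + 33 + 30 + 26 + 23 + 39 + 17 + 46 + 7 + 29) / 10 = 25.7
Step 2: Compute squared deviations from the mean:
  (7 - 25.7)^2 = 349.69
  (33 - 25.7)^2 = 53.29
  (30 - 25.7)^2 = 18.49
  (26 - 25.7)^2 = 0.09
  (23 - 25.7)^2 = 7.29
  (39 - 25.7)^2 = 176.89
  (17 - 25.7)^2 = 75.69
  (46 - 25.7)^2 = 412.09
  (7 - 25.7)^2 = 349.69
  (29 - 25.7)^2 = 10.89
Step 3: Sum of squared deviations = 1454.1
Step 4: Population variance = 1454.1 / 10 = 145.41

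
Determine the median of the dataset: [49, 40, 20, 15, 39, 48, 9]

39

Step 1: Sort the data in ascending order: [9, 15, 20, 39, 40, 48, 49]
Step 2: The number of values is n = 7.
Step 3: Since n is odd, the median is the middle value at position 4: 39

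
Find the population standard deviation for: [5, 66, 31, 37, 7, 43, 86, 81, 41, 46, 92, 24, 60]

27.0741

Step 1: Compute the mean: 47.6154
Step 2: Sum of squared deviations from the mean: 9529.0769
Step 3: Population variance = 9529.0769 / 13 = 733.0059
Step 4: Standard deviation = sqrt(733.0059) = 27.0741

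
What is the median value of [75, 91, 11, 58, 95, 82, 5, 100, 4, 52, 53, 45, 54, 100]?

56

Step 1: Sort the data in ascending order: [4, 5, 11, 45, 52, 53, 54, 58, 75, 82, 91, 95, 100, 100]
Step 2: The number of values is n = 14.
Step 3: Since n is even, the median is the average of positions 7 and 8:
  Median = (54 + 58) / 2 = 56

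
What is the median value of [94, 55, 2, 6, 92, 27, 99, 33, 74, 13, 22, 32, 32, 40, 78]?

33

Step 1: Sort the data in ascending order: [2, 6, 13, 22, 27, 32, 32, 33, 40, 55, 74, 78, 92, 94, 99]
Step 2: The number of values is n = 15.
Step 3: Since n is odd, the median is the middle value at position 8: 33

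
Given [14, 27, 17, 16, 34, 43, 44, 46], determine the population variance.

158.3594

Step 1: Compute the mean: (14 + 27 + 17 + 16 + 34 + 43 + 44 + 46) / 8 = 30.125
Step 2: Compute squared deviations from the mean:
  (14 - 30.125)^2 = 260.0156
  (27 - 30.125)^2 = 9.7656
  (17 - 30.125)^2 = 172.2656
  (16 - 30.125)^2 = 199.5156
  (34 - 30.125)^2 = 15.0156
  (43 - 30.125)^2 = 165.7656
  (44 - 30.125)^2 = 192.5156
  (46 - 30.125)^2 = 252.0156
Step 3: Sum of squared deviations = 1266.875
Step 4: Population variance = 1266.875 / 8 = 158.3594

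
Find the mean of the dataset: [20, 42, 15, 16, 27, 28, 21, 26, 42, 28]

26.5

Step 1: Sum all values: 20 + 42 + 15 + 16 + 27 + 28 + 21 + 26 + 42 + 28 = 265
Step 2: Count the number of values: n = 10
Step 3: Mean = sum / n = 265 / 10 = 26.5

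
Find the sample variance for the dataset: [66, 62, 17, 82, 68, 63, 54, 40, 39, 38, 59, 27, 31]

363.0641

Step 1: Compute the mean: (66 + 62 + 17 + 82 + 68 + 63 + 54 + 40 + 39 + 38 + 59 + 27 + 31) / 13 = 49.6923
Step 2: Compute squared deviations from the mean:
  (66 - 49.6923)^2 = 265.9408
  (62 - 49.6923)^2 = 151.4793
  (17 - 49.6923)^2 = 1068.787
  (82 - 49.6923)^2 = 1043.787
  (68 - 49.6923)^2 = 335.1716
  (63 - 49.6923)^2 = 177.0947
  (54 - 49.6923)^2 = 18.5562
  (40 - 49.6923)^2 = 93.9408
  (39 - 49.6923)^2 = 114.3254
  (38 - 49.6923)^2 = 136.7101
  (59 - 49.6923)^2 = 86.6331
  (27 - 49.6923)^2 = 514.9408
  (31 - 49.6923)^2 = 349.4024
Step 3: Sum of squared deviations = 4356.7692
Step 4: Sample variance = 4356.7692 / 12 = 363.0641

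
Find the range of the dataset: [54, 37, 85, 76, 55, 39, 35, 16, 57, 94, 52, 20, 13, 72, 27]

81

Step 1: Identify the maximum value: max = 94
Step 2: Identify the minimum value: min = 13
Step 3: Range = max - min = 94 - 13 = 81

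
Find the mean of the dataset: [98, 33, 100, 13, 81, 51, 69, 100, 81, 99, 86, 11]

68.5

Step 1: Sum all values: 98 + 33 + 100 + 13 + 81 + 51 + 69 + 100 + 81 + 99 + 86 + 11 = 822
Step 2: Count the number of values: n = 12
Step 3: Mean = sum / n = 822 / 12 = 68.5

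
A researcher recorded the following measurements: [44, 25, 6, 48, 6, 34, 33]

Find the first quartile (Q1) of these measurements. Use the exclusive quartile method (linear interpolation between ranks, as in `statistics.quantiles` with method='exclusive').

6

Step 1: Sort the data: [6, 6, 25, 33, 34, 44, 48]
Step 2: n = 7
Step 3: Using the exclusive quartile method:
  Q1 = 6
  Q2 (median) = 33
  Q3 = 44
  IQR = Q3 - Q1 = 44 - 6 = 38
Step 4: Q1 = 6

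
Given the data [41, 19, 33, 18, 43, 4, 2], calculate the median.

19

Step 1: Sort the data in ascending order: [2, 4, 18, 19, 33, 41, 43]
Step 2: The number of values is n = 7.
Step 3: Since n is odd, the median is the middle value at position 4: 19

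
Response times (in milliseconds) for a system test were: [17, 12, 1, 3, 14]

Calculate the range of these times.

16

Step 1: Identify the maximum value: max = 17
Step 2: Identify the minimum value: min = 1
Step 3: Range = max - min = 17 - 1 = 16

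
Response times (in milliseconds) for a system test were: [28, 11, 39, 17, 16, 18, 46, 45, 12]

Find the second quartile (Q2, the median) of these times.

18

Step 1: Sort the data: [11, 12, 16, 17, 18, 28, 39, 45, 46]
Step 2: n = 9
Step 3: Q2 is the median. Since n is odd, it is the middle value at position 5: 18
Step 4: Q2 = 18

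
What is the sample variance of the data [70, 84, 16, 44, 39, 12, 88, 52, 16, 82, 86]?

909.8727

Step 1: Compute the mean: (70 + 84 + 16 + 44 + 39 + 12 + 88 + 52 + 16 + 82 + 86) / 11 = 53.5455
Step 2: Compute squared deviations from the mean:
  (70 - 53.5455)^2 = 270.7521
  (84 - 53.5455)^2 = 927.4793
  (16 - 53.5455)^2 = 1409.6612
  (44 - 53.5455)^2 = 91.1157
  (39 - 53.5455)^2 = 211.5702
  (12 - 53.5455)^2 = 1726.0248
  (88 - 53.5455)^2 = 1187.1157
  (52 - 53.5455)^2 = 2.3884
  (16 - 53.5455)^2 = 1409.6612
  (82 - 53.5455)^2 = 809.6612
  (86 - 53.5455)^2 = 1053.2975
Step 3: Sum of squared deviations = 9098.7273
Step 4: Sample variance = 9098.7273 / 10 = 909.8727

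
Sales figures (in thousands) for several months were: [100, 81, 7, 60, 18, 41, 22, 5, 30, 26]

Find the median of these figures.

28

Step 1: Sort the data in ascending order: [5, 7, 18, 22, 26, 30, 41, 60, 81, 100]
Step 2: The number of values is n = 10.
Step 3: Since n is even, the median is the average of positions 5 and 6:
  Median = (26 + 30) / 2 = 28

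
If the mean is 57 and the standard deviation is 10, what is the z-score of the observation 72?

1.5

Step 1: Recall the z-score formula: z = (x - mu) / sigma
Step 2: Substitute values: z = (72 - 57) / 10
Step 3: z = 15 / 10 = 1.5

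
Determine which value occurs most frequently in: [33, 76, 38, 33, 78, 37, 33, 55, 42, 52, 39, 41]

33

Step 1: Count the frequency of each value:
  33: appears 3 time(s)
  37: appears 1 time(s)
  38: appears 1 time(s)
  39: appears 1 time(s)
  41: appears 1 time(s)
  42: appears 1 time(s)
  52: appears 1 time(s)
  55: appears 1 time(s)
  76: appears 1 time(s)
  78: appears 1 time(s)
Step 2: The value 33 appears most frequently (3 times).
Step 3: Mode = 33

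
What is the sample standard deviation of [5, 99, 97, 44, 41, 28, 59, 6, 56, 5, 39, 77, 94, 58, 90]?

33.392

Step 1: Compute the mean: 53.2
Step 2: Sum of squared deviations from the mean: 15610.4
Step 3: Sample variance = 15610.4 / 14 = 1115.0286
Step 4: Standard deviation = sqrt(1115.0286) = 33.392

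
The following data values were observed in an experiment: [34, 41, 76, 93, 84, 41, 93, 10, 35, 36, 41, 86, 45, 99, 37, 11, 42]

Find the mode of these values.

41

Step 1: Count the frequency of each value:
  10: appears 1 time(s)
  11: appears 1 time(s)
  34: appears 1 time(s)
  35: appears 1 time(s)
  36: appears 1 time(s)
  37: appears 1 time(s)
  41: appears 3 time(s)
  42: appears 1 time(s)
  45: appears 1 time(s)
  76: appears 1 time(s)
  84: appears 1 time(s)
  86: appears 1 time(s)
  93: appears 2 time(s)
  99: appears 1 time(s)
Step 2: The value 41 appears most frequently (3 times).
Step 3: Mode = 41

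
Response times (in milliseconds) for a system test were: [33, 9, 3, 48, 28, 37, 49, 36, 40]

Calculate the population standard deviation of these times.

15.0341

Step 1: Compute the mean: 31.4444
Step 2: Sum of squared deviations from the mean: 2034.2222
Step 3: Population variance = 2034.2222 / 9 = 226.0247
Step 4: Standard deviation = sqrt(226.0247) = 15.0341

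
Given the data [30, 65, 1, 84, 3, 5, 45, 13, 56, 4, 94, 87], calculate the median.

37.5

Step 1: Sort the data in ascending order: [1, 3, 4, 5, 13, 30, 45, 56, 65, 84, 87, 94]
Step 2: The number of values is n = 12.
Step 3: Since n is even, the median is the average of positions 6 and 7:
  Median = (30 + 45) / 2 = 37.5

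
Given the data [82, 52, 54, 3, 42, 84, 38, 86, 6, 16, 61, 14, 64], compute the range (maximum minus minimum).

83

Step 1: Identify the maximum value: max = 86
Step 2: Identify the minimum value: min = 3
Step 3: Range = max - min = 86 - 3 = 83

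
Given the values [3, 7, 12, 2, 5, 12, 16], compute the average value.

8.1429

Step 1: Sum all values: 3 + 7 + 12 + 2 + 5 + 12 + 16 = 57
Step 2: Count the number of values: n = 7
Step 3: Mean = sum / n = 57 / 7 = 8.1429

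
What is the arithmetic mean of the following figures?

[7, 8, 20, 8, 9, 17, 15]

12

Step 1: Sum all values: 7 + 8 + 20 + 8 + 9 + 17 + 15 = 84
Step 2: Count the number of values: n = 7
Step 3: Mean = sum / n = 84 / 7 = 12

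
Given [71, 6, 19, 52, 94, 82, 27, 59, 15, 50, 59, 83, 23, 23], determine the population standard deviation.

27.6033

Step 1: Compute the mean: 47.3571
Step 2: Sum of squared deviations from the mean: 10667.2143
Step 3: Population variance = 10667.2143 / 14 = 761.9439
Step 4: Standard deviation = sqrt(761.9439) = 27.6033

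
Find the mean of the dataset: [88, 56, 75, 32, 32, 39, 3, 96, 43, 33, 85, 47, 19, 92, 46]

52.4

Step 1: Sum all values: 88 + 56 + 75 + 32 + 32 + 39 + 3 + 96 + 43 + 33 + 85 + 47 + 19 + 92 + 46 = 786
Step 2: Count the number of values: n = 15
Step 3: Mean = sum / n = 786 / 15 = 52.4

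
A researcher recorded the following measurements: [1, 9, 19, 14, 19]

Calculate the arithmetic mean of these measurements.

12.4

Step 1: Sum all values: 1 + 9 + 19 + 14 + 19 = 62
Step 2: Count the number of values: n = 5
Step 3: Mean = sum / n = 62 / 5 = 12.4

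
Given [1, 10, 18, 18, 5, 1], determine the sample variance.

61.3667

Step 1: Compute the mean: (1 + 10 + 18 + 18 + 5 + 1) / 6 = 8.8333
Step 2: Compute squared deviations from the mean:
  (1 - 8.8333)^2 = 61.3611
  (10 - 8.8333)^2 = 1.3611
  (18 - 8.8333)^2 = 84.0278
  (18 - 8.8333)^2 = 84.0278
  (5 - 8.8333)^2 = 14.6944
  (1 - 8.8333)^2 = 61.3611
Step 3: Sum of squared deviations = 306.8333
Step 4: Sample variance = 306.8333 / 5 = 61.3667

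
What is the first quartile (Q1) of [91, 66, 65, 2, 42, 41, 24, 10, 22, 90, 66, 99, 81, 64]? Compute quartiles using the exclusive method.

23.5

Step 1: Sort the data: [2, 10, 22, 24, 41, 42, 64, 65, 66, 66, 81, 90, 91, 99]
Step 2: n = 14
Step 3: Using the exclusive quartile method:
  Q1 = 23.5
  Q2 (median) = 64.5
  Q3 = 83.25
  IQR = Q3 - Q1 = 83.25 - 23.5 = 59.75
Step 4: Q1 = 23.5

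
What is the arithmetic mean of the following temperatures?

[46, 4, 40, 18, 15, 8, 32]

23.2857

Step 1: Sum all values: 46 + 4 + 40 + 18 + 15 + 8 + 32 = 163
Step 2: Count the number of values: n = 7
Step 3: Mean = sum / n = 163 / 7 = 23.2857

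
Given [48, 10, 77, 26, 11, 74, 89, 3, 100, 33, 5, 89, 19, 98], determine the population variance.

1308.0612

Step 1: Compute the mean: (48 + 10 + 77 + 26 + 11 + 74 + 89 + 3 + 100 + 33 + 5 + 89 + 19 + 98) / 14 = 48.7143
Step 2: Compute squared deviations from the mean:
  (48 - 48.7143)^2 = 0.5102
  (10 - 48.7143)^2 = 1498.7959
  (77 - 48.7143)^2 = 800.0816
  (26 - 48.7143)^2 = 515.9388
  (11 - 48.7143)^2 = 1422.3673
  (74 - 48.7143)^2 = 639.3673
  (89 - 48.7143)^2 = 1622.9388
  (3 - 48.7143)^2 = 2089.7959
  (100 - 48.7143)^2 = 2630.2245
  (33 - 48.7143)^2 = 246.9388
  (5 - 48.7143)^2 = 1910.9388
  (89 - 48.7143)^2 = 1622.9388
  (19 - 48.7143)^2 = 882.9388
  (98 - 48.7143)^2 = 2429.0816
Step 3: Sum of squared deviations = 18312.8571
Step 4: Population variance = 18312.8571 / 14 = 1308.0612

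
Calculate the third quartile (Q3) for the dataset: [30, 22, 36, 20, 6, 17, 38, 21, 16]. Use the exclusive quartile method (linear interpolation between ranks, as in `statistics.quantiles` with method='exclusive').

33

Step 1: Sort the data: [6, 16, 17, 20, 21, 22, 30, 36, 38]
Step 2: n = 9
Step 3: Using the exclusive quartile method:
  Q1 = 16.5
  Q2 (median) = 21
  Q3 = 33
  IQR = Q3 - Q1 = 33 - 16.5 = 16.5
Step 4: Q3 = 33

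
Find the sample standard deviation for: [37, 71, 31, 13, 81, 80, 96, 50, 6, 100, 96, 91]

33.8777

Step 1: Compute the mean: 62.6667
Step 2: Sum of squared deviations from the mean: 12624.6667
Step 3: Sample variance = 12624.6667 / 11 = 1147.697
Step 4: Standard deviation = sqrt(1147.697) = 33.8777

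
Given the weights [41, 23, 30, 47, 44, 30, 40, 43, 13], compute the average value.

34.5556

Step 1: Sum all values: 41 + 23 + 30 + 47 + 44 + 30 + 40 + 43 + 13 = 311
Step 2: Count the number of values: n = 9
Step 3: Mean = sum / n = 311 / 9 = 34.5556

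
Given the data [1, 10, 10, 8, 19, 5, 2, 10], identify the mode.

10

Step 1: Count the frequency of each value:
  1: appears 1 time(s)
  2: appears 1 time(s)
  5: appears 1 time(s)
  8: appears 1 time(s)
  10: appears 3 time(s)
  19: appears 1 time(s)
Step 2: The value 10 appears most frequently (3 times).
Step 3: Mode = 10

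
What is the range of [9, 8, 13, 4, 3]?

10

Step 1: Identify the maximum value: max = 13
Step 2: Identify the minimum value: min = 3
Step 3: Range = max - min = 13 - 3 = 10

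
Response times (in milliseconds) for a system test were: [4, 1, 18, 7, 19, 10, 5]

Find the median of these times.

7

Step 1: Sort the data in ascending order: [1, 4, 5, 7, 10, 18, 19]
Step 2: The number of values is n = 7.
Step 3: Since n is odd, the median is the middle value at position 4: 7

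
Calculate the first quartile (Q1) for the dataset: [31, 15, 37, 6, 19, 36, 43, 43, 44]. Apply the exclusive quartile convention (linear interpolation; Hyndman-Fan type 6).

17

Step 1: Sort the data: [6, 15, 19, 31, 36, 37, 43, 43, 44]
Step 2: n = 9
Step 3: Using the exclusive quartile method:
  Q1 = 17
  Q2 (median) = 36
  Q3 = 43
  IQR = Q3 - Q1 = 43 - 17 = 26
Step 4: Q1 = 17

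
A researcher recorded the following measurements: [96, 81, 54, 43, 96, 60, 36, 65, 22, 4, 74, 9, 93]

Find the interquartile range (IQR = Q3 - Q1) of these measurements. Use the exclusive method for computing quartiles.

58

Step 1: Sort the data: [4, 9, 22, 36, 43, 54, 60, 65, 74, 81, 93, 96, 96]
Step 2: n = 13
Step 3: Using the exclusive quartile method:
  Q1 = 29
  Q2 (median) = 60
  Q3 = 87
  IQR = Q3 - Q1 = 87 - 29 = 58
Step 4: IQR = 58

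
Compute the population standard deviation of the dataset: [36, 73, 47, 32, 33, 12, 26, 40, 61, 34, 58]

16.6103

Step 1: Compute the mean: 41.0909
Step 2: Sum of squared deviations from the mean: 3034.9091
Step 3: Population variance = 3034.9091 / 11 = 275.9008
Step 4: Standard deviation = sqrt(275.9008) = 16.6103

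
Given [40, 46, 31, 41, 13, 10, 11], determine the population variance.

211.6735

Step 1: Compute the mean: (40 + 46 + 31 + 41 + 13 + 10 + 11) / 7 = 27.4286
Step 2: Compute squared deviations from the mean:
  (40 - 27.4286)^2 = 158.0408
  (46 - 27.4286)^2 = 344.898
  (31 - 27.4286)^2 = 12.7551
  (41 - 27.4286)^2 = 184.1837
  (13 - 27.4286)^2 = 208.1837
  (10 - 27.4286)^2 = 303.7551
  (11 - 27.4286)^2 = 269.898
Step 3: Sum of squared deviations = 1481.7143
Step 4: Population variance = 1481.7143 / 7 = 211.6735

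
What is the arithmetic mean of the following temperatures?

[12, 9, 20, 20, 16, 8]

14.1667

Step 1: Sum all values: 12 + 9 + 20 + 20 + 16 + 8 = 85
Step 2: Count the number of values: n = 6
Step 3: Mean = sum / n = 85 / 6 = 14.1667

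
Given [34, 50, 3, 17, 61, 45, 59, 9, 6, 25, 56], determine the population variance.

449.7851

Step 1: Compute the mean: (34 + 50 + 3 + 17 + 61 + 45 + 59 + 9 + 6 + 25 + 56) / 11 = 33.1818
Step 2: Compute squared deviations from the mean:
  (34 - 33.1818)^2 = 0.6694
  (50 - 33.1818)^2 = 282.8512
  (3 - 33.1818)^2 = 910.9421
  (17 - 33.1818)^2 = 261.8512
  (61 - 33.1818)^2 = 773.8512
  (45 - 33.1818)^2 = 139.6694
  (59 - 33.1818)^2 = 666.5785
  (9 - 33.1818)^2 = 584.7603
  (6 - 33.1818)^2 = 738.8512
  (25 - 33.1818)^2 = 66.9421
  (56 - 33.1818)^2 = 520.6694
Step 3: Sum of squared deviations = 4947.6364
Step 4: Population variance = 4947.6364 / 11 = 449.7851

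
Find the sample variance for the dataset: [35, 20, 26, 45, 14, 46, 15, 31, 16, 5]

189.3444

Step 1: Compute the mean: (35 + 20 + 26 + 45 + 14 + 46 + 15 + 31 + 16 + 5) / 10 = 25.3
Step 2: Compute squared deviations from the mean:
  (35 - 25.3)^2 = 94.09
  (20 - 25.3)^2 = 28.09
  (26 - 25.3)^2 = 0.49
  (45 - 25.3)^2 = 388.09
  (14 - 25.3)^2 = 127.69
  (46 - 25.3)^2 = 428.49
  (15 - 25.3)^2 = 106.09
  (31 - 25.3)^2 = 32.49
  (16 - 25.3)^2 = 86.49
  (5 - 25.3)^2 = 412.09
Step 3: Sum of squared deviations = 1704.1
Step 4: Sample variance = 1704.1 / 9 = 189.3444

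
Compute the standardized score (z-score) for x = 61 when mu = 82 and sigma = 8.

-2.625

Step 1: Recall the z-score formula: z = (x - mu) / sigma
Step 2: Substitute values: z = (61 - 82) / 8
Step 3: z = -21 / 8 = -2.625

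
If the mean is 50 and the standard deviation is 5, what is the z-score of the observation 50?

0

Step 1: Recall the z-score formula: z = (x - mu) / sigma
Step 2: Substitute values: z = (50 - 50) / 5
Step 3: z = 0 / 5 = 0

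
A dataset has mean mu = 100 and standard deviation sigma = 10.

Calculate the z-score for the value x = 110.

1

Step 1: Recall the z-score formula: z = (x - mu) / sigma
Step 2: Substitute values: z = (110 - 100) / 10
Step 3: z = 10 / 10 = 1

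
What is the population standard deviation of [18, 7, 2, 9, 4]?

5.5498

Step 1: Compute the mean: 8
Step 2: Sum of squared deviations from the mean: 154
Step 3: Population variance = 154 / 5 = 30.8
Step 4: Standard deviation = sqrt(30.8) = 5.5498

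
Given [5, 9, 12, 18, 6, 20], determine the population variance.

32.2222

Step 1: Compute the mean: (5 + 9 + 12 + 18 + 6 + 20) / 6 = 11.6667
Step 2: Compute squared deviations from the mean:
  (5 - 11.6667)^2 = 44.4444
  (9 - 11.6667)^2 = 7.1111
  (12 - 11.6667)^2 = 0.1111
  (18 - 11.6667)^2 = 40.1111
  (6 - 11.6667)^2 = 32.1111
  (20 - 11.6667)^2 = 69.4444
Step 3: Sum of squared deviations = 193.3333
Step 4: Population variance = 193.3333 / 6 = 32.2222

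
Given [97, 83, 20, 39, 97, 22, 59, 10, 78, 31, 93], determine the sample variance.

1141.9636

Step 1: Compute the mean: (97 + 83 + 20 + 39 + 97 + 22 + 59 + 10 + 78 + 31 + 93) / 11 = 57.1818
Step 2: Compute squared deviations from the mean:
  (97 - 57.1818)^2 = 1585.4876
  (83 - 57.1818)^2 = 666.5785
  (20 - 57.1818)^2 = 1382.4876
  (39 - 57.1818)^2 = 330.5785
  (97 - 57.1818)^2 = 1585.4876
  (22 - 57.1818)^2 = 1237.7603
  (59 - 57.1818)^2 = 3.3058
  (10 - 57.1818)^2 = 2226.124
  (78 - 57.1818)^2 = 433.3967
  (31 - 57.1818)^2 = 685.4876
  (93 - 57.1818)^2 = 1282.9421
Step 3: Sum of squared deviations = 11419.6364
Step 4: Sample variance = 11419.6364 / 10 = 1141.9636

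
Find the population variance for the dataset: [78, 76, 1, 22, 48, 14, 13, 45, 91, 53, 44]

789.1736

Step 1: Compute the mean: (78 + 76 + 1 + 22 + 48 + 14 + 13 + 45 + 91 + 53 + 44) / 11 = 44.0909
Step 2: Compute squared deviations from the mean:
  (78 - 44.0909)^2 = 1149.8264
  (76 - 44.0909)^2 = 1018.1901
  (1 - 44.0909)^2 = 1856.8264
  (22 - 44.0909)^2 = 488.0083
  (48 - 44.0909)^2 = 15.281
  (14 - 44.0909)^2 = 905.4628
  (13 - 44.0909)^2 = 966.6446
  (45 - 44.0909)^2 = 0.8264
  (91 - 44.0909)^2 = 2200.4628
  (53 - 44.0909)^2 = 79.3719
  (44 - 44.0909)^2 = 0.0083
Step 3: Sum of squared deviations = 8680.9091
Step 4: Population variance = 8680.9091 / 11 = 789.1736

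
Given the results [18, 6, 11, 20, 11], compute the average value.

13.2

Step 1: Sum all values: 18 + 6 + 11 + 20 + 11 = 66
Step 2: Count the number of values: n = 5
Step 3: Mean = sum / n = 66 / 5 = 13.2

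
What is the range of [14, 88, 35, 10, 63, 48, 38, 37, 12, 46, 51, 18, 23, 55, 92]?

82

Step 1: Identify the maximum value: max = 92
Step 2: Identify the minimum value: min = 10
Step 3: Range = max - min = 92 - 10 = 82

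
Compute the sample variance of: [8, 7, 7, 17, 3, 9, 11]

18.8095

Step 1: Compute the mean: (8 + 7 + 7 + 17 + 3 + 9 + 11) / 7 = 8.8571
Step 2: Compute squared deviations from the mean:
  (8 - 8.8571)^2 = 0.7347
  (7 - 8.8571)^2 = 3.449
  (7 - 8.8571)^2 = 3.449
  (17 - 8.8571)^2 = 66.3061
  (3 - 8.8571)^2 = 34.3061
  (9 - 8.8571)^2 = 0.0204
  (11 - 8.8571)^2 = 4.5918
Step 3: Sum of squared deviations = 112.8571
Step 4: Sample variance = 112.8571 / 6 = 18.8095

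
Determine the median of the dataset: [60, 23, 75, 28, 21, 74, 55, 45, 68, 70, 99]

60

Step 1: Sort the data in ascending order: [21, 23, 28, 45, 55, 60, 68, 70, 74, 75, 99]
Step 2: The number of values is n = 11.
Step 3: Since n is odd, the median is the middle value at position 6: 60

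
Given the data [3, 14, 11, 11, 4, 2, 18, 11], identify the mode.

11

Step 1: Count the frequency of each value:
  2: appears 1 time(s)
  3: appears 1 time(s)
  4: appears 1 time(s)
  11: appears 3 time(s)
  14: appears 1 time(s)
  18: appears 1 time(s)
Step 2: The value 11 appears most frequently (3 times).
Step 3: Mode = 11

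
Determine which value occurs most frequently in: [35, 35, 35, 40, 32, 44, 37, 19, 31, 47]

35

Step 1: Count the frequency of each value:
  19: appears 1 time(s)
  31: appears 1 time(s)
  32: appears 1 time(s)
  35: appears 3 time(s)
  37: appears 1 time(s)
  40: appears 1 time(s)
  44: appears 1 time(s)
  47: appears 1 time(s)
Step 2: The value 35 appears most frequently (3 times).
Step 3: Mode = 35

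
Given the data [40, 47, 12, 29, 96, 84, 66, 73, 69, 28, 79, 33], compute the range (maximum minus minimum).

84

Step 1: Identify the maximum value: max = 96
Step 2: Identify the minimum value: min = 12
Step 3: Range = max - min = 96 - 12 = 84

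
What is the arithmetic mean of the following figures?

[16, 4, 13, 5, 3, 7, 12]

8.5714

Step 1: Sum all values: 16 + 4 + 13 + 5 + 3 + 7 + 12 = 60
Step 2: Count the number of values: n = 7
Step 3: Mean = sum / n = 60 / 7 = 8.5714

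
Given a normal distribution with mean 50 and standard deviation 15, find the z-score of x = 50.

0

Step 1: Recall the z-score formula: z = (x - mu) / sigma
Step 2: Substitute values: z = (50 - 50) / 15
Step 3: z = 0 / 15 = 0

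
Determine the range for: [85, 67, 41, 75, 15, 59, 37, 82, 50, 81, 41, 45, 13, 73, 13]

72

Step 1: Identify the maximum value: max = 85
Step 2: Identify the minimum value: min = 13
Step 3: Range = max - min = 85 - 13 = 72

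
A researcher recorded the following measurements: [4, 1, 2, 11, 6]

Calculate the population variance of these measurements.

12.56

Step 1: Compute the mean: (4 + 1 + 2 + 11 + 6) / 5 = 4.8
Step 2: Compute squared deviations from the mean:
  (4 - 4.8)^2 = 0.64
  (1 - 4.8)^2 = 14.44
  (2 - 4.8)^2 = 7.84
  (11 - 4.8)^2 = 38.44
  (6 - 4.8)^2 = 1.44
Step 3: Sum of squared deviations = 62.8
Step 4: Population variance = 62.8 / 5 = 12.56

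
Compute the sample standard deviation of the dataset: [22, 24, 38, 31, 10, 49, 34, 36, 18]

11.8051

Step 1: Compute the mean: 29.1111
Step 2: Sum of squared deviations from the mean: 1114.8889
Step 3: Sample variance = 1114.8889 / 8 = 139.3611
Step 4: Standard deviation = sqrt(139.3611) = 11.8051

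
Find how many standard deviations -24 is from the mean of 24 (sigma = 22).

-2.1818

Step 1: Recall the z-score formula: z = (x - mu) / sigma
Step 2: Substitute values: z = (-24 - 24) / 22
Step 3: z = -48 / 22 = -2.1818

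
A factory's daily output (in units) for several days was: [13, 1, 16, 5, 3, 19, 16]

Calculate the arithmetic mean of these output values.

10.4286

Step 1: Sum all values: 13 + 1 + 16 + 5 + 3 + 19 + 16 = 73
Step 2: Count the number of values: n = 7
Step 3: Mean = sum / n = 73 / 7 = 10.4286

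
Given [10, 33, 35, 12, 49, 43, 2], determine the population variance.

282.2041

Step 1: Compute the mean: (10 + 33 + 35 + 12 + 49 + 43 + 2) / 7 = 26.2857
Step 2: Compute squared deviations from the mean:
  (10 - 26.2857)^2 = 265.2245
  (33 - 26.2857)^2 = 45.0816
  (35 - 26.2857)^2 = 75.9388
  (12 - 26.2857)^2 = 204.0816
  (49 - 26.2857)^2 = 515.9388
  (43 - 26.2857)^2 = 279.3673
  (2 - 26.2857)^2 = 589.7959
Step 3: Sum of squared deviations = 1975.4286
Step 4: Population variance = 1975.4286 / 7 = 282.2041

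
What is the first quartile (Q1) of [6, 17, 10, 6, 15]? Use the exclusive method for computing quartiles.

6

Step 1: Sort the data: [6, 6, 10, 15, 17]
Step 2: n = 5
Step 3: Using the exclusive quartile method:
  Q1 = 6
  Q2 (median) = 10
  Q3 = 16
  IQR = Q3 - Q1 = 16 - 6 = 10
Step 4: Q1 = 6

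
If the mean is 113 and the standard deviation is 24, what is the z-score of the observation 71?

-1.75

Step 1: Recall the z-score formula: z = (x - mu) / sigma
Step 2: Substitute values: z = (71 - 113) / 24
Step 3: z = -42 / 24 = -1.75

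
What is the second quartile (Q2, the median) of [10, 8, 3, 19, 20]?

10

Step 1: Sort the data: [3, 8, 10, 19, 20]
Step 2: n = 5
Step 3: Q2 is the median. Since n is odd, it is the middle value at position 3: 10
Step 4: Q2 = 10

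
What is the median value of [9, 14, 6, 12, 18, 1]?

10.5

Step 1: Sort the data in ascending order: [1, 6, 9, 12, 14, 18]
Step 2: The number of values is n = 6.
Step 3: Since n is even, the median is the average of positions 3 and 4:
  Median = (9 + 12) / 2 = 10.5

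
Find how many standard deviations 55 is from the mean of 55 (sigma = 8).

0

Step 1: Recall the z-score formula: z = (x - mu) / sigma
Step 2: Substitute values: z = (55 - 55) / 8
Step 3: z = 0 / 8 = 0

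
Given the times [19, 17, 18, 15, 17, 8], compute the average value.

15.6667

Step 1: Sum all values: 19 + 17 + 18 + 15 + 17 + 8 = 94
Step 2: Count the number of values: n = 6
Step 3: Mean = sum / n = 94 / 6 = 15.6667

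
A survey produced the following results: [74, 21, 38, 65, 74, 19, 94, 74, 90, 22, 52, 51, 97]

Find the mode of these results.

74

Step 1: Count the frequency of each value:
  19: appears 1 time(s)
  21: appears 1 time(s)
  22: appears 1 time(s)
  38: appears 1 time(s)
  51: appears 1 time(s)
  52: appears 1 time(s)
  65: appears 1 time(s)
  74: appears 3 time(s)
  90: appears 1 time(s)
  94: appears 1 time(s)
  97: appears 1 time(s)
Step 2: The value 74 appears most frequently (3 times).
Step 3: Mode = 74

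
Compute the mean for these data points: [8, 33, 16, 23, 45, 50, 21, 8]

25.5

Step 1: Sum all values: 8 + 33 + 16 + 23 + 45 + 50 + 21 + 8 = 204
Step 2: Count the number of values: n = 8
Step 3: Mean = sum / n = 204 / 8 = 25.5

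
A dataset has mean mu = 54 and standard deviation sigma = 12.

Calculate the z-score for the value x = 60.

0.5

Step 1: Recall the z-score formula: z = (x - mu) / sigma
Step 2: Substitute values: z = (60 - 54) / 12
Step 3: z = 6 / 12 = 0.5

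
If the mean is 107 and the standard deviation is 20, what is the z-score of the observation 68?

-1.95

Step 1: Recall the z-score formula: z = (x - mu) / sigma
Step 2: Substitute values: z = (68 - 107) / 20
Step 3: z = -39 / 20 = -1.95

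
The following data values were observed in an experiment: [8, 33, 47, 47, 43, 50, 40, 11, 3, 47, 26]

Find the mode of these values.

47

Step 1: Count the frequency of each value:
  3: appears 1 time(s)
  8: appears 1 time(s)
  11: appears 1 time(s)
  26: appears 1 time(s)
  33: appears 1 time(s)
  40: appears 1 time(s)
  43: appears 1 time(s)
  47: appears 3 time(s)
  50: appears 1 time(s)
Step 2: The value 47 appears most frequently (3 times).
Step 3: Mode = 47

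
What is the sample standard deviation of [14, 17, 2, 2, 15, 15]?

6.9113

Step 1: Compute the mean: 10.8333
Step 2: Sum of squared deviations from the mean: 238.8333
Step 3: Sample variance = 238.8333 / 5 = 47.7667
Step 4: Standard deviation = sqrt(47.7667) = 6.9113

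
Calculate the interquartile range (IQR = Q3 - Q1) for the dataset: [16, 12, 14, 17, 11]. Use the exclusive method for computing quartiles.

5

Step 1: Sort the data: [11, 12, 14, 16, 17]
Step 2: n = 5
Step 3: Using the exclusive quartile method:
  Q1 = 11.5
  Q2 (median) = 14
  Q3 = 16.5
  IQR = Q3 - Q1 = 16.5 - 11.5 = 5
Step 4: IQR = 5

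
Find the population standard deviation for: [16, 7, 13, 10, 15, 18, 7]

4.0608

Step 1: Compute the mean: 12.2857
Step 2: Sum of squared deviations from the mean: 115.4286
Step 3: Population variance = 115.4286 / 7 = 16.4898
Step 4: Standard deviation = sqrt(16.4898) = 4.0608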